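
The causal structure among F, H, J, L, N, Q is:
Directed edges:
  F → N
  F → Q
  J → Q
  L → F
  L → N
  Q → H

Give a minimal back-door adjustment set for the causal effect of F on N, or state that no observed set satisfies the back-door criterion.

F→N: minimal back-door set {L}.

desc(F)\{F}={H,N,Q}; candidates ⊆ {J,L}.
size 0: {}; under {} F still reaches {L,N} ∋ N.
{L}: F⊥N given {L} in G with F→· removed — back-door holds.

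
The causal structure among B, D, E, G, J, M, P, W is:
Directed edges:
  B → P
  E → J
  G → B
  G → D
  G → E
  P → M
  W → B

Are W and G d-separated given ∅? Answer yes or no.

Yes — W ⊥ G | ∅.

Bayes-Ball from W | ∅ reaches {B,M,P}.
G ∉ reach(W|∅) ⇒ W ⊥ G | ∅.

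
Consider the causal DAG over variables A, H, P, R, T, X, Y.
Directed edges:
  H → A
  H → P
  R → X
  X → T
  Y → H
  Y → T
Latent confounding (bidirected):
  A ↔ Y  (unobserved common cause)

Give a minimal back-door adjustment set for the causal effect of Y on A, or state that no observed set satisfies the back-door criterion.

Y→A: no observed back-door set.

desc(Y)\{Y}={A,H,P,T}; candidates ⊆ {R,X}.
Y↔A: latent back-door arc(s) into Y.
size 0: {}; under {} Y still reaches {A} ∋ A.
size 1: {R}, {X}; under {R} Y still reaches {A} ∋ A.
size 2: {R,X}; under {R,X} Y still reaches {A} ∋ A.
Y↔A cannot be blocked by any observed set — no back-door set.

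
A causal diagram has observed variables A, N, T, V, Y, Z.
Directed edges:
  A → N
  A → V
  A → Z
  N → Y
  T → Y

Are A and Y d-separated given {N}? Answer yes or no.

Bayes-Ball from A | {N} reaches {V,Z}.
Y ∉ reach(A|{N}) ⇒ A ⊥ Y | {N}.

Yes — A ⊥ Y | {N}.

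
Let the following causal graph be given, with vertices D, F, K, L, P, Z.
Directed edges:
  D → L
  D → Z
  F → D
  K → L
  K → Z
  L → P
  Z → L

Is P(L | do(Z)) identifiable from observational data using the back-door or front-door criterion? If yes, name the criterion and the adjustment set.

P(L|do(Z)): backdoor, adjust for {D, K}.

desc(Z)\{Z}={L,P}; candidates ⊆ {D,F,K}.
size 0: {}; under {} Z still reaches {D,F,K,L,P} ∋ L.
size 1: {D}, {F}, {K}; under {D} Z still reaches {K,L,P} ∋ L.
{D,K}: Z⊥L given {D,K} in G with Z→· removed — back-door holds.
P(L|do(Z)) = Σ_{D,K} P(L|Z,D,K)·P(D,K).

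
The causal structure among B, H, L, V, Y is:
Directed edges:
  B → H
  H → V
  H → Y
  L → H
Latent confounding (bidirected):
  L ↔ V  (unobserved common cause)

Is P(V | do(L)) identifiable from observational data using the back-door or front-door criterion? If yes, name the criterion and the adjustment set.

P(V|do(L)): frontdoor, adjust for {H}.

desc(L)\{L}={H,V,Y}; candidates ⊆ {B}.
L↔V: latent back-door arc(s) into L.
size 0: {}; under {} L still reaches {V} ∋ V.
size 1: {B}; under {B} L still reaches {V} ∋ V.
L↔V cannot be blocked by any observed set — no back-door set.
{H}: (i) intercepts every directed L→V path; (ii) no back-door L→{H}; (iii) {L} blocks every back-door {H}→V. Front-door holds.
P(V|do(L)) = Σ_{H} P(H|L) Σ_{L'} P(V|H,L')P(L').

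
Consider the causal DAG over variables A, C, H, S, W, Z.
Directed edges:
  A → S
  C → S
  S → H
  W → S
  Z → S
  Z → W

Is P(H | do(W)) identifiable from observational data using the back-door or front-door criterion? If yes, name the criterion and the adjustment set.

P(H|do(W)): backdoor, adjust for {Z}.

desc(W)\{W}={H,S}; candidates ⊆ {A,C,Z}.
size 0: {}; under {} W still reaches {H,S,Z} ∋ H.
{Z}: W⊥H given {Z} in G with W→· removed — back-door holds.
P(H|do(W)) = Σ_{Z} P(H|W,Z)·P(Z).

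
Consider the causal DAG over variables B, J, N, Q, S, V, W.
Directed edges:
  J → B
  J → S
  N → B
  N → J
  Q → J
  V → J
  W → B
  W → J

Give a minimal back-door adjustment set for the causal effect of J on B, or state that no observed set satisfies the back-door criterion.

J→B: minimal back-door set {N, W}.

desc(J)\{J}={B,S}; candidates ⊆ {N,Q,V,W}.
size 0: {}; under {} J still reaches {B,N,Q,V,W} ∋ B.
size 1: {N}, {Q}, {V} …(+1); under {N} J still reaches {B,Q,V,W} ∋ B.
{N,W}: J⊥B given {N,W} in G with J→· removed — back-door holds.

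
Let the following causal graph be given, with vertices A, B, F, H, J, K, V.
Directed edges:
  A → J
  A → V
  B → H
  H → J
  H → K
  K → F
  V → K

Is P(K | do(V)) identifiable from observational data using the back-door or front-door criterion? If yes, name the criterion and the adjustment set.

desc(V)\{V}={F,K}; candidates ⊆ {A,B,H,J}.
∅: V⊥K given ∅ in G with V→· removed — back-door holds.
P(K|do(V)) = P(K|V) — no adjustment needed.

P(K|do(V)): backdoor, adjust for ∅.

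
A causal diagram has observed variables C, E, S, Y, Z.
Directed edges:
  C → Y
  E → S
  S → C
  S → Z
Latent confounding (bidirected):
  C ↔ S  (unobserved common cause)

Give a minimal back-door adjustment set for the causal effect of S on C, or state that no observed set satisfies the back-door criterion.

desc(S)\{S}={C,Y,Z}; candidates ⊆ {E}.
S↔C: latent back-door arc(s) into S.
size 0: {}; under {} S still reaches {C,E,Y} ∋ C.
size 1: {E}; under {E} S still reaches {C,Y} ∋ C.
S↔C cannot be blocked by any observed set — no back-door set.

S→C: no observed back-door set.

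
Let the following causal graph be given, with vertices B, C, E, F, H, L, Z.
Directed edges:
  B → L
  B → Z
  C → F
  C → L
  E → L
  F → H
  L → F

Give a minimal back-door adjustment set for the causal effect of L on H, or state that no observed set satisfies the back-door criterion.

desc(L)\{L}={F,H}; candidates ⊆ {B,C,E,Z}.
size 0: {}; under {} L still reaches {B,C,E,F,H,Z} ∋ H.
{C}: L⊥H given {C} in G with L→· removed — back-door holds.

L→H: minimal back-door set {C}.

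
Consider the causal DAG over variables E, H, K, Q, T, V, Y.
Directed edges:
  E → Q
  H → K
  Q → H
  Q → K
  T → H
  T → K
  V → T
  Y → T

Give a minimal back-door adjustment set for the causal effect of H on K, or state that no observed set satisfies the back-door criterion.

H→K: minimal back-door set {Q, T}.

desc(H)\{H}={K}; candidates ⊆ {E,Q,T,V,Y}.
size 0: {}; under {} H still reaches {E,K,Q,T,V,Y} ∋ K.
size 1: {E}, {Q}, {T} …(+2); under {E} H still reaches {K,Q,T,V,Y} ∋ K.
{Q,T}: H⊥K given {Q,T} in G with H→· removed — back-door holds.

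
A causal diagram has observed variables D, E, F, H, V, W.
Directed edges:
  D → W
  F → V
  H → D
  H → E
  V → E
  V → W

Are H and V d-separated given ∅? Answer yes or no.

Bayes-Ball from H | ∅ reaches {D,E,W}.
V ∉ reach(H|∅) ⇒ H ⊥ V | ∅.

Yes — H ⊥ V | ∅.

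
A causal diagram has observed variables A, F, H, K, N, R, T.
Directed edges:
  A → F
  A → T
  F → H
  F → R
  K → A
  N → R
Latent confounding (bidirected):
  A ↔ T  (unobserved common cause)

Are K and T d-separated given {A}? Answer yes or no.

Bayes-Ball from K | {A} reaches {T}.
T ∈ reach(K|{A}) ⇒ K ⊥̸ T | {A}.

No — K and T are d-connected given {A}.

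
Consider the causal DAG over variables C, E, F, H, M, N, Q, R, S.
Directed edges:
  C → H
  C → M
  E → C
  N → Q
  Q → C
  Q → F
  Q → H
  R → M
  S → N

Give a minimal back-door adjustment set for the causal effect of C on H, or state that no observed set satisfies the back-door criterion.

C→H: minimal back-door set {Q}.

desc(C)\{C}={H,M}; candidates ⊆ {E,F,N,Q,R,S}.
size 0: {}; under {} C still reaches {E,F,H,N,Q,S} ∋ H.
{Q}: C⊥H given {Q} in G with C→· removed — back-door holds.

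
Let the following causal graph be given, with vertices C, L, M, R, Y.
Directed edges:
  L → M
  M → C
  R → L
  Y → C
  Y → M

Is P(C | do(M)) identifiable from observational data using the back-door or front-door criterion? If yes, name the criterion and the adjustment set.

desc(M)\{M}={C}; candidates ⊆ {L,R,Y}.
size 0: {}; under {} M still reaches {C,L,R,Y} ∋ C.
{Y}: M⊥C given {Y} in G with M→· removed — back-door holds.
P(C|do(M)) = Σ_{Y} P(C|M,Y)·P(Y).

P(C|do(M)): backdoor, adjust for {Y}.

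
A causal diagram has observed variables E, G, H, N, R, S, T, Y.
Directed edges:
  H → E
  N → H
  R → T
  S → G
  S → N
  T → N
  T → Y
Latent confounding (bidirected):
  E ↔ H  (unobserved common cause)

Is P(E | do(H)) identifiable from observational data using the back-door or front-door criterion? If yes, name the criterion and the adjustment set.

desc(H)\{H}={E}; candidates ⊆ {G,N,R,S,T,Y}.
H↔E: latent back-door arc(s) into H.
size 0: {}; under {} H still reaches {E,G,N,R,S,T,Y} ∋ E.
size 1: {G}, {N}, {R} …(+3); under {G} H still reaches {E,N,R,S,T,Y} ∋ E.
size 2: {G,N}, {G,R}, {G,S} …(+12); under {G,N} H still reaches {E} ∋ E.
H↔E cannot be blocked by any observed set — no back-door set.
No mediator lies on a directed H→…→E path.
Neither criterion identifies P(E|do(H)) in this graph.

P(E|do(H)): not identifiable (no BD/FD set).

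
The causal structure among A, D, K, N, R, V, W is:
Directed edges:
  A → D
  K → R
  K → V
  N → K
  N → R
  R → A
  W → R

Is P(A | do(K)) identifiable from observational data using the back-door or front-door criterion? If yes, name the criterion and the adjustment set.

desc(K)\{K}={A,D,R,V}; candidates ⊆ {N,W}.
size 0: {}; under {} K still reaches {A,D,N,R} ∋ A.
{N}: K⊥A given {N} in G with K→· removed — back-door holds.
P(A|do(K)) = Σ_{N} P(A|K,N)·P(N).

P(A|do(K)): backdoor, adjust for {N}.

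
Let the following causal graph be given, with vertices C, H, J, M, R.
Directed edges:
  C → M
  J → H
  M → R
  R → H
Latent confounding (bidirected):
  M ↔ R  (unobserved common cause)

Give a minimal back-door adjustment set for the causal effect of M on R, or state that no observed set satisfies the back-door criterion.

desc(M)\{M}={H,R}; candidates ⊆ {C,J}.
M↔R: latent back-door arc(s) into M.
size 0: {}; under {} M still reaches {C,H,R} ∋ R.
size 1: {C}, {J}; under {C} M still reaches {H,R} ∋ R.
size 2: {C,J}; under {C,J} M still reaches {H,R} ∋ R.
M↔R cannot be blocked by any observed set — no back-door set.

M→R: no observed back-door set.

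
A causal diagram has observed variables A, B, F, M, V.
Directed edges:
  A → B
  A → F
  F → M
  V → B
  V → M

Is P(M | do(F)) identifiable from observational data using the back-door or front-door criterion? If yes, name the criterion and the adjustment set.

desc(F)\{F}={M}; candidates ⊆ {A,B,V}.
∅: F⊥M given ∅ in G with F→· removed — back-door holds.
P(M|do(F)) = P(M|F) — no adjustment needed.

P(M|do(F)): backdoor, adjust for ∅.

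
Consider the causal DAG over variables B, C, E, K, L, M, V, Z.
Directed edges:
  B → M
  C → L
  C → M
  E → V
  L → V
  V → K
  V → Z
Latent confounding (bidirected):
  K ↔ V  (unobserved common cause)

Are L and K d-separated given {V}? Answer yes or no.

No — L and K are d-connected given {V}.

Bayes-Ball from L | {V} reaches {C,E,K,M}.
K ∈ reach(L|{V}) ⇒ L ⊥̸ K | {V}.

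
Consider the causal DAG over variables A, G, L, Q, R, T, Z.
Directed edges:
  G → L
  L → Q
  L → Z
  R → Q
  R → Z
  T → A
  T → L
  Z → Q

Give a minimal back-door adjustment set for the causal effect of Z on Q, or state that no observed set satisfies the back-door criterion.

desc(Z)\{Z}={Q}; candidates ⊆ {A,G,L,R,T}.
size 0: {}; under {} Z still reaches {A,G,L,Q,R,T} ∋ Q.
size 1: {A}, {G}, {L} …(+2); under {A} Z still reaches {G,L,Q,R,T} ∋ Q.
{L,R}: Z⊥Q given {L,R} in G with Z→· removed — back-door holds.

Z→Q: minimal back-door set {L, R}.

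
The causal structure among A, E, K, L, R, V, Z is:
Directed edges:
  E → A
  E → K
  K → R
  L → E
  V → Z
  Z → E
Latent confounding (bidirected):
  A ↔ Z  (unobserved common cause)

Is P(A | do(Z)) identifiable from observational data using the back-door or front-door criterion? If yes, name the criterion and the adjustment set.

desc(Z)\{Z}={A,E,K,R}; candidates ⊆ {L,V}.
Z↔A: latent back-door arc(s) into Z.
size 0: {}; under {} Z still reaches {A,V} ∋ A.
size 1: {L}, {V}; under {L} Z still reaches {A,V} ∋ A.
size 2: {L,V}; under {L,V} Z still reaches {A} ∋ A.
Z↔A cannot be blocked by any observed set — no back-door set.
{E}: (i) intercepts every directed Z→A path; (ii) no back-door Z→{E}; (iii) {Z} blocks every back-door {E}→A. Front-door holds.
P(A|do(Z)) = Σ_{E} P(E|Z) Σ_{Z'} P(A|E,Z')P(Z').

P(A|do(Z)): frontdoor, adjust for {E}.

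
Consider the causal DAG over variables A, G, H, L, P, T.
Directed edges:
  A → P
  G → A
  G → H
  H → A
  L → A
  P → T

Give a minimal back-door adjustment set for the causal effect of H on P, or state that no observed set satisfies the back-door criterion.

desc(H)\{H}={A,P,T}; candidates ⊆ {G,L}.
size 0: {}; under {} H still reaches {A,G,P,T} ∋ P.
{G}: H⊥P given {G} in G with H→· removed — back-door holds.

H→P: minimal back-door set {G}.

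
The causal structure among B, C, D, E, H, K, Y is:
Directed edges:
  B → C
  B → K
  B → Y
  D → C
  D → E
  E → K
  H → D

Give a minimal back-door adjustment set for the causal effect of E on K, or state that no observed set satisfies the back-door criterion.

desc(E)\{E}={K}; candidates ⊆ {B,C,D,H,Y}.
∅: E⊥K given ∅ in G with E→· removed — back-door holds.

E→K: minimal back-door set ∅.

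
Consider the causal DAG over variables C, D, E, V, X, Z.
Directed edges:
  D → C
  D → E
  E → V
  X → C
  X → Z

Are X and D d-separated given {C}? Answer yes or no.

No — X and D are d-connected given {C}.

Bayes-Ball from X | {C} reaches {D,E,V,Z}.
D ∈ reach(X|{C}) ⇒ X ⊥̸ D | {C}.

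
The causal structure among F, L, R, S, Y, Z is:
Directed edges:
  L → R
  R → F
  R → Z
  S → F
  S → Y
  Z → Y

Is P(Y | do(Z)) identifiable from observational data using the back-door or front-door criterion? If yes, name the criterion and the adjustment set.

desc(Z)\{Z}={Y}; candidates ⊆ {F,L,R,S}.
∅: Z⊥Y given ∅ in G with Z→· removed — back-door holds.
P(Y|do(Z)) = P(Y|Z) — no adjustment needed.

P(Y|do(Z)): backdoor, adjust for ∅.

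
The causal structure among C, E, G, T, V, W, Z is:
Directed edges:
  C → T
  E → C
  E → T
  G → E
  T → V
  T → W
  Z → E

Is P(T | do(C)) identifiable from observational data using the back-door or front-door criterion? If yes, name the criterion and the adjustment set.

P(T|do(C)): backdoor, adjust for {E}.

desc(C)\{C}={T,V,W}; candidates ⊆ {E,G,Z}.
size 0: {}; under {} C still reaches {E,G,T,V,W,Z} ∋ T.
{E}: C⊥T given {E} in G with C→· removed — back-door holds.
P(T|do(C)) = Σ_{E} P(T|C,E)·P(E).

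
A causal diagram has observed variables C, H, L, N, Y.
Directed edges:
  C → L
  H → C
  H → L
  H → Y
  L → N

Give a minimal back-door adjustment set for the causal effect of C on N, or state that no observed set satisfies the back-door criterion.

C→N: minimal back-door set {H}.

desc(C)\{C}={L,N}; candidates ⊆ {H,Y}.
size 0: {}; under {} C still reaches {H,L,N,Y} ∋ N.
{H}: C⊥N given {H} in G with C→· removed — back-door holds.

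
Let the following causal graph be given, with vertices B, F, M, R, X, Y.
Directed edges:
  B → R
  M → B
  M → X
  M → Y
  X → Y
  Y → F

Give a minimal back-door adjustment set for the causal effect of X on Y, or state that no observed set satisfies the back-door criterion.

desc(X)\{X}={F,Y}; candidates ⊆ {B,M,R}.
size 0: {}; under {} X still reaches {B,F,M,R,Y} ∋ Y.
{M}: X⊥Y given {M} in G with X→· removed — back-door holds.

X→Y: minimal back-door set {M}.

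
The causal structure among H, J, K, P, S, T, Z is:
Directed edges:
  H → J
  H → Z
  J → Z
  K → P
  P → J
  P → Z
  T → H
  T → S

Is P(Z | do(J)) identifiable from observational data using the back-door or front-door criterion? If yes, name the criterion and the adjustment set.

desc(J)\{J}={Z}; candidates ⊆ {H,K,P,S,T}.
size 0: {}; under {} J still reaches {H,K,P,S,T,Z} ∋ Z.
size 1: {H}, {K}, {P} …(+2); under {H} J still reaches {K,P,Z} ∋ Z.
{H,P}: J⊥Z given {H,P} in G with J→· removed — back-door holds.
P(Z|do(J)) = Σ_{H,P} P(Z|J,H,P)·P(H,P).

P(Z|do(J)): backdoor, adjust for {H, P}.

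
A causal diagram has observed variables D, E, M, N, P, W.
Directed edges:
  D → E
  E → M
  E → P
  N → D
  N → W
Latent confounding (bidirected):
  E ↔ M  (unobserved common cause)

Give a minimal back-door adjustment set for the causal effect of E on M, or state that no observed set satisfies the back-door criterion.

desc(E)\{E}={M,P}; candidates ⊆ {D,N,W}.
E↔M: latent back-door arc(s) into E.
size 0: {}; under {} E still reaches {D,M,N,W} ∋ M.
size 1: {D}, {N}, {W}; under {D} E still reaches {M} ∋ M.
size 2: {D,N}, {D,W}, {N,W}; under {D,N} E still reaches {M} ∋ M.
E↔M cannot be blocked by any observed set — no back-door set.

E→M: no observed back-door set.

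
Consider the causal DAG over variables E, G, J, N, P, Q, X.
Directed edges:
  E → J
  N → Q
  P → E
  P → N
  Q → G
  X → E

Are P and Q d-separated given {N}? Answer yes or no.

Bayes-Ball from P | {N} reaches {E,J}.
Q ∉ reach(P|{N}) ⇒ P ⊥ Q | {N}.

Yes — P ⊥ Q | {N}.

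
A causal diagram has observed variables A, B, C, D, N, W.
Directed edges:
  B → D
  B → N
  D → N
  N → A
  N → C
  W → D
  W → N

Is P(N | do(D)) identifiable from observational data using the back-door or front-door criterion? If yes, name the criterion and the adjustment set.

desc(D)\{D}={A,C,N}; candidates ⊆ {B,W}.
size 0: {}; under {} D still reaches {A,B,C,N,W} ∋ N.
size 1: {B}, {W}; under {B} D still reaches {A,C,N,W} ∋ N.
{B,W}: D⊥N given {B,W} in G with D→· removed — back-door holds.
P(N|do(D)) = Σ_{B,W} P(N|D,B,W)·P(B,W).

P(N|do(D)): backdoor, adjust for {B, W}.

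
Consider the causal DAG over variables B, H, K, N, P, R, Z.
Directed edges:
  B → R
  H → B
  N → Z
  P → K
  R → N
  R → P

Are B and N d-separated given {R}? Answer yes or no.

Bayes-Ball from B | {R} reaches {H}.
N ∉ reach(B|{R}) ⇒ B ⊥ N | {R}.

Yes — B ⊥ N | {R}.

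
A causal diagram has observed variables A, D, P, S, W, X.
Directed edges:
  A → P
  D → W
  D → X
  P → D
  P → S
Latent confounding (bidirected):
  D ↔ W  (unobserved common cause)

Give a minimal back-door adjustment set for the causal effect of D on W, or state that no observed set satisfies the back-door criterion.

desc(D)\{D}={W,X}; candidates ⊆ {A,P,S}.
D↔W: latent back-door arc(s) into D.
size 0: {}; under {} D still reaches {A,P,S,W} ∋ W.
size 1: {A}, {P}, {S}; under {A} D still reaches {P,S,W} ∋ W.
size 2: {A,P}, {A,S}, {P,S}; under {A,P} D still reaches {W} ∋ W.
D↔W cannot be blocked by any observed set — no back-door set.

D→W: no observed back-door set.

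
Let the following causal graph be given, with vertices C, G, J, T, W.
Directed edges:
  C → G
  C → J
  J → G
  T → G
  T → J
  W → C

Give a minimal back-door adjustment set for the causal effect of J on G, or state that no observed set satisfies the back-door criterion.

J→G: minimal back-door set {C, T}.

desc(J)\{J}={G}; candidates ⊆ {C,T,W}.
size 0: {}; under {} J still reaches {C,G,T,W} ∋ G.
size 1: {C}, {T}, {W}; under {C} J still reaches {G,T} ∋ G.
{C,T}: J⊥G given {C,T} in G with J→· removed — back-door holds.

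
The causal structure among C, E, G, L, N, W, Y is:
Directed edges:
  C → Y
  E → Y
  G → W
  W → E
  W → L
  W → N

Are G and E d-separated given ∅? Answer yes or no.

Bayes-Ball from G | ∅ reaches {E,L,N,W,Y}.
E ∈ reach(G|∅) ⇒ G ⊥̸ E | ∅.

No — G and E are d-connected given ∅.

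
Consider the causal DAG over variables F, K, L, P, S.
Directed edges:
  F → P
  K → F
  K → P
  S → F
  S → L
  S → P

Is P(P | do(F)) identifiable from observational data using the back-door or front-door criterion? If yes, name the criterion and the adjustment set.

desc(F)\{F}={P}; candidates ⊆ {K,L,S}.
size 0: {}; under {} F still reaches {K,L,P,S} ∋ P.
size 1: {K}, {L}, {S}; under {K} F still reaches {L,P,S} ∋ P.
{K,S}: F⊥P given {K,S} in G with F→· removed — back-door holds.
P(P|do(F)) = Σ_{K,S} P(P|F,K,S)·P(K,S).

P(P|do(F)): backdoor, adjust for {K, S}.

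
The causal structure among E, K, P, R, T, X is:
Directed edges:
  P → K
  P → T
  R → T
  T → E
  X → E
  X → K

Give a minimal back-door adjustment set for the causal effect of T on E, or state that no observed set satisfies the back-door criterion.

T→E: minimal back-door set ∅.

desc(T)\{T}={E}; candidates ⊆ {K,P,R,X}.
∅: T⊥E given ∅ in G with T→· removed — back-door holds.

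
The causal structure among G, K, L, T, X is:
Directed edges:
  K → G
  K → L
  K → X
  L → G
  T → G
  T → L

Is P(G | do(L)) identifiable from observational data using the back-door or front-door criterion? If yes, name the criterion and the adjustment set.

P(G|do(L)): backdoor, adjust for {K, T}.

desc(L)\{L}={G}; candidates ⊆ {K,T,X}.
size 0: {}; under {} L still reaches {G,K,T,X} ∋ G.
size 1: {K}, {T}, {X}; under {K} L still reaches {G,T} ∋ G.
{K,T}: L⊥G given {K,T} in G with L→· removed — back-door holds.
P(G|do(L)) = Σ_{K,T} P(G|L,K,T)·P(K,T).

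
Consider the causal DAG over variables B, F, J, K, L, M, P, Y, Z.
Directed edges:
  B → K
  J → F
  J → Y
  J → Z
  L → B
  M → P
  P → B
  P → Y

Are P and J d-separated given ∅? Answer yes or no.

Yes — P ⊥ J | ∅.

Bayes-Ball from P | ∅ reaches {B,K,M,Y}.
J ∉ reach(P|∅) ⇒ P ⊥ J | ∅.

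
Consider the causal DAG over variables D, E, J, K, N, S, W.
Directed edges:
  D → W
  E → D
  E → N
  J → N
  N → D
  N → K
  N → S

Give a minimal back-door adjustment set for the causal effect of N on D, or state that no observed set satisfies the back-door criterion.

N→D: minimal back-door set {E}.

desc(N)\{N}={D,K,S,W}; candidates ⊆ {E,J}.
size 0: {}; under {} N still reaches {D,E,J,W} ∋ D.
{E}: N⊥D given {E} in G with N→· removed — back-door holds.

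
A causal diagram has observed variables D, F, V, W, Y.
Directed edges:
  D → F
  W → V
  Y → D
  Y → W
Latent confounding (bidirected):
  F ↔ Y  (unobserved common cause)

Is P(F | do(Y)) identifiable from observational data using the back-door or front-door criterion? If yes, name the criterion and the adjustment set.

P(F|do(Y)): frontdoor, adjust for {D}.

desc(Y)\{Y}={D,F,V,W}; candidates ⊆ {—}.
Y↔F: latent back-door arc(s) into Y.
size 0: {}; under {} Y still reaches {F} ∋ F.
Y↔F cannot be blocked by any observed set — no back-door set.
{D}: (i) intercepts every directed Y→F path; (ii) no back-door Y→{D}; (iii) {Y} blocks every back-door {D}→F. Front-door holds.
P(F|do(Y)) = Σ_{D} P(D|Y) Σ_{Y'} P(F|D,Y')P(Y').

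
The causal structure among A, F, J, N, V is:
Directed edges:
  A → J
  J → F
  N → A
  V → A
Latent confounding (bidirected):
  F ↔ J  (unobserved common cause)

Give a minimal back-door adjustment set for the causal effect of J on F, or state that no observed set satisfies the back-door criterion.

J→F: no observed back-door set.

desc(J)\{J}={F}; candidates ⊆ {A,N,V}.
J↔F: latent back-door arc(s) into J.
size 0: {}; under {} J still reaches {A,F,N,V} ∋ F.
size 1: {A}, {N}, {V}; under {A} J still reaches {F} ∋ F.
size 2: {A,N}, {A,V}, {N,V}; under {A,N} J still reaches {F} ∋ F.
J↔F cannot be blocked by any observed set — no back-door set.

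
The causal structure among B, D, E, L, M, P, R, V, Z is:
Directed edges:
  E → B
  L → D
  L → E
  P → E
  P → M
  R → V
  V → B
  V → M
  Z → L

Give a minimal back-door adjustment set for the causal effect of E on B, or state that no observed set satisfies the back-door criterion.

E→B: minimal back-door set ∅.

desc(E)\{E}={B}; candidates ⊆ {D,L,M,P,R,V,Z}.
∅: E⊥B given ∅ in G with E→· removed — back-door holds.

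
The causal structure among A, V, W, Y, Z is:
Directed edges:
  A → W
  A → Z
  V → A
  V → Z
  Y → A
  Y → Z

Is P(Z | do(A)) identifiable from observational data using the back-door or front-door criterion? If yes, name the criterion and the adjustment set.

desc(A)\{A}={W,Z}; candidates ⊆ {V,Y}.
size 0: {}; under {} A still reaches {V,Y,Z} ∋ Z.
size 1: {V}, {Y}; under {V} A still reaches {Y,Z} ∋ Z.
{V,Y}: A⊥Z given {V,Y} in G with A→· removed — back-door holds.
P(Z|do(A)) = Σ_{V,Y} P(Z|A,V,Y)·P(V,Y).

P(Z|do(A)): backdoor, adjust for {V, Y}.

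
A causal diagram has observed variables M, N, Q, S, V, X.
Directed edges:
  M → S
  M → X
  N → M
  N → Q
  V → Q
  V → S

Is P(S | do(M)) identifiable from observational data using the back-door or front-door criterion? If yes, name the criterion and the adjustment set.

desc(M)\{M}={S,X}; candidates ⊆ {N,Q,V}.
∅: M⊥S given ∅ in G with M→· removed — back-door holds.
P(S|do(M)) = P(S|M) — no adjustment needed.

P(S|do(M)): backdoor, adjust for ∅.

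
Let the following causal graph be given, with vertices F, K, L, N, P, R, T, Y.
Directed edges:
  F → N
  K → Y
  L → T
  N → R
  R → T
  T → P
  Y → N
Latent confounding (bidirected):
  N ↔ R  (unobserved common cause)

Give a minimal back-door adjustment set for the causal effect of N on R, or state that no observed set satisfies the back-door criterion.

desc(N)\{N}={P,R,T}; candidates ⊆ {F,K,L,Y}.
N↔R: latent back-door arc(s) into N.
size 0: {}; under {} N still reaches {F,K,P,R,T,Y} ∋ R.
size 1: {F}, {K}, {L} …(+1); under {F} N still reaches {K,P,R,T,Y} ∋ R.
size 2: {F,K}, {F,L}, {F,Y} …(+3); under {F,K} N still reaches {P,R,T,Y} ∋ R.
N↔R cannot be blocked by any observed set — no back-door set.

N→R: no observed back-door set.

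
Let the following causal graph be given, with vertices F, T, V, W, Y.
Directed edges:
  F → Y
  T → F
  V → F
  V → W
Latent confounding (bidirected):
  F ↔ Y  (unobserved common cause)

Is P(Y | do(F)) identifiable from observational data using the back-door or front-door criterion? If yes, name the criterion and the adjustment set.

desc(F)\{F}={Y}; candidates ⊆ {T,V,W}.
F↔Y: latent back-door arc(s) into F.
size 0: {}; under {} F still reaches {T,V,W,Y} ∋ Y.
size 1: {T}, {V}, {W}; under {T} F still reaches {V,W,Y} ∋ Y.
size 2: {T,V}, {T,W}, {V,W}; under {T,V} F still reaches {Y} ∋ Y.
F↔Y cannot be blocked by any observed set — no back-door set.
No mediator lies on a directed F→…→Y path.
Neither criterion identifies P(Y|do(F)) in this graph.

P(Y|do(F)): not identifiable (no BD/FD set).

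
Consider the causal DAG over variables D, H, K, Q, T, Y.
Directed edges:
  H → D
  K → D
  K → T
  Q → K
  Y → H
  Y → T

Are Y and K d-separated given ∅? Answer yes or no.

Bayes-Ball from Y | ∅ reaches {D,H,T}.
K ∉ reach(Y|∅) ⇒ Y ⊥ K | ∅.

Yes — Y ⊥ K | ∅.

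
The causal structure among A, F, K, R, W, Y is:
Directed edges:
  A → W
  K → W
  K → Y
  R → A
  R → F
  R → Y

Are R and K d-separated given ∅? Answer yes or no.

Yes — R ⊥ K | ∅.

Bayes-Ball from R | ∅ reaches {A,F,W,Y}.
K ∉ reach(R|∅) ⇒ R ⊥ K | ∅.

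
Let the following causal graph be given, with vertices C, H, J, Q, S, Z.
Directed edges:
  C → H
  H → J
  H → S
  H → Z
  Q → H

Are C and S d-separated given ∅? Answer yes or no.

No — C and S are d-connected given ∅.

Bayes-Ball from C | ∅ reaches {H,J,S,Z}.
S ∈ reach(C|∅) ⇒ C ⊥̸ S | ∅.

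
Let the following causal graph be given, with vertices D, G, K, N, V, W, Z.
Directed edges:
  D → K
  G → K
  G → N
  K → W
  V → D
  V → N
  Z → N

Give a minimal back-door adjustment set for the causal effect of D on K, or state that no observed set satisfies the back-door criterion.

desc(D)\{D}={K,W}; candidates ⊆ {G,N,V,Z}.
∅: D⊥K given ∅ in G with D→· removed — back-door holds.

D→K: minimal back-door set ∅.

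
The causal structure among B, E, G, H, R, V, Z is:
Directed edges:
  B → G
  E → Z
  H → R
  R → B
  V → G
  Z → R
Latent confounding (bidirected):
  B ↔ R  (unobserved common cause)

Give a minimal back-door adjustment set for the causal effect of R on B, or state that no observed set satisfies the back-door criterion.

R→B: no observed back-door set.

desc(R)\{R}={B,G}; candidates ⊆ {E,H,V,Z}.
R↔B: latent back-door arc(s) into R.
size 0: {}; under {} R still reaches {B,E,G,H,Z} ∋ B.
size 1: {E}, {H}, {V} …(+1); under {E} R still reaches {B,G,H,Z} ∋ B.
size 2: {E,H}, {E,V}, {E,Z} …(+3); under {E,H} R still reaches {B,G,Z} ∋ B.
R↔B cannot be blocked by any observed set — no back-door set.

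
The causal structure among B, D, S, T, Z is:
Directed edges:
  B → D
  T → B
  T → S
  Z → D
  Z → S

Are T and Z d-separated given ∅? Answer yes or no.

Bayes-Ball from T | ∅ reaches {B,D,S}.
Z ∉ reach(T|∅) ⇒ T ⊥ Z | ∅.

Yes — T ⊥ Z | ∅.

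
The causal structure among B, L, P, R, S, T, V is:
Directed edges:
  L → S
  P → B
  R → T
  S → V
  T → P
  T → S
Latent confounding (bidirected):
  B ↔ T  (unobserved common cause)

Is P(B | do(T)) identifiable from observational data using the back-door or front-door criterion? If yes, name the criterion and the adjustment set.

P(B|do(T)): frontdoor, adjust for {P}.

desc(T)\{T}={B,P,S,V}; candidates ⊆ {L,R}.
T↔B: latent back-door arc(s) into T.
size 0: {}; under {} T still reaches {B,R} ∋ B.
size 1: {L}, {R}; under {L} T still reaches {B,R} ∋ B.
size 2: {L,R}; under {L,R} T still reaches {B} ∋ B.
T↔B cannot be blocked by any observed set — no back-door set.
{P}: (i) intercepts every directed T→B path; (ii) no back-door T→{P}; (iii) {T} blocks every back-door {P}→B. Front-door holds.
P(B|do(T)) = Σ_{P} P(P|T) Σ_{T'} P(B|P,T')P(T').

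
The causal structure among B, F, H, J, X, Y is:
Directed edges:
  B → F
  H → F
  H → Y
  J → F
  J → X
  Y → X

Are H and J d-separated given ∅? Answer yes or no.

Bayes-Ball from H | ∅ reaches {F,X,Y}.
J ∉ reach(H|∅) ⇒ H ⊥ J | ∅.

Yes — H ⊥ J | ∅.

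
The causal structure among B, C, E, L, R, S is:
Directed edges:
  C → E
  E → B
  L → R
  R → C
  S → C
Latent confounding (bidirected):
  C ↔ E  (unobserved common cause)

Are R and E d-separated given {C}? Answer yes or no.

No — R and E are d-connected given {C}.

Bayes-Ball from R | {C} reaches {B,E,L,S}.
E ∈ reach(R|{C}) ⇒ R ⊥̸ E | {C}.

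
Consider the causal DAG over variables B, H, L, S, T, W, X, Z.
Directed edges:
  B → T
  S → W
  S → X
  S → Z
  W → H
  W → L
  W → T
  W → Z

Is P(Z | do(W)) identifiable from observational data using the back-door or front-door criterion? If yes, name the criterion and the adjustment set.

P(Z|do(W)): backdoor, adjust for {S}.

desc(W)\{W}={H,L,T,Z}; candidates ⊆ {B,S,X}.
size 0: {}; under {} W still reaches {S,X,Z} ∋ Z.
{S}: W⊥Z given {S} in G with W→· removed — back-door holds.
P(Z|do(W)) = Σ_{S} P(Z|W,S)·P(S).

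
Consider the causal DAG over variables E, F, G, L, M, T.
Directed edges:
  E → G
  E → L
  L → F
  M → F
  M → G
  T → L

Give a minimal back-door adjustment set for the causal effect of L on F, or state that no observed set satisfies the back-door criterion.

L→F: minimal back-door set ∅.

desc(L)\{L}={F}; candidates ⊆ {E,G,M,T}.
∅: L⊥F given ∅ in G with L→· removed — back-door holds.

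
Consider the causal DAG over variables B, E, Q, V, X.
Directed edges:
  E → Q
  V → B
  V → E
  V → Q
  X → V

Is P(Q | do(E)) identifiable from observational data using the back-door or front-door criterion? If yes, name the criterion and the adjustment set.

desc(E)\{E}={Q}; candidates ⊆ {B,V,X}.
size 0: {}; under {} E still reaches {B,Q,V,X} ∋ Q.
{V}: E⊥Q given {V} in G with E→· removed — back-door holds.
P(Q|do(E)) = Σ_{V} P(Q|E,V)·P(V).

P(Q|do(E)): backdoor, adjust for {V}.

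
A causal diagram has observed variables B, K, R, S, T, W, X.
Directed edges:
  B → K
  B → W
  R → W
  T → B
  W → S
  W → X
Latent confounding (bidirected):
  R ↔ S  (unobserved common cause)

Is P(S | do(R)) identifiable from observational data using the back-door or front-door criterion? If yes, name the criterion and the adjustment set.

desc(R)\{R}={S,W,X}; candidates ⊆ {B,K,T}.
R↔S: latent back-door arc(s) into R.
size 0: {}; under {} R still reaches {S} ∋ S.
size 1: {B}, {K}, {T}; under {B} R still reaches {S} ∋ S.
size 2: {B,K}, {B,T}, {K,T}; under {B,K} R still reaches {S} ∋ S.
R↔S cannot be blocked by any observed set — no back-door set.
{W}: (i) intercepts every directed R→S path; (ii) no back-door R→{W}; (iii) {R} blocks every back-door {W}→S. Front-door holds.
P(S|do(R)) = Σ_{W} P(W|R) Σ_{R'} P(S|W,R')P(R').

P(S|do(R)): frontdoor, adjust for {W}.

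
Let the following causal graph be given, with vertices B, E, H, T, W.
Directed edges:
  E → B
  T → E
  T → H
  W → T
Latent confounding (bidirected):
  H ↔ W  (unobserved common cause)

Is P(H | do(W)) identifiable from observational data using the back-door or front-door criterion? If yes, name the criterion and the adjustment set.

desc(W)\{W}={B,E,H,T}; candidates ⊆ {—}.
W↔H: latent back-door arc(s) into W.
size 0: {}; under {} W still reaches {H} ∋ H.
W↔H cannot be blocked by any observed set — no back-door set.
{T}: (i) intercepts every directed W→H path; (ii) no back-door W→{T}; (iii) {W} blocks every back-door {T}→H. Front-door holds.
P(H|do(W)) = Σ_{T} P(T|W) Σ_{W'} P(H|T,W')P(W').

P(H|do(W)): frontdoor, adjust for {T}.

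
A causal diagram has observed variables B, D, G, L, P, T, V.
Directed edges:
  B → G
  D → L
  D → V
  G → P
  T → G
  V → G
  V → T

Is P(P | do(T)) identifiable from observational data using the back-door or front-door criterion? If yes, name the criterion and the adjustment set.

desc(T)\{T}={G,P}; candidates ⊆ {B,D,L,V}.
size 0: {}; under {} T still reaches {D,G,L,P,V} ∋ P.
{V}: T⊥P given {V} in G with T→· removed — back-door holds.
P(P|do(T)) = Σ_{V} P(P|T,V)·P(V).

P(P|do(T)): backdoor, adjust for {V}.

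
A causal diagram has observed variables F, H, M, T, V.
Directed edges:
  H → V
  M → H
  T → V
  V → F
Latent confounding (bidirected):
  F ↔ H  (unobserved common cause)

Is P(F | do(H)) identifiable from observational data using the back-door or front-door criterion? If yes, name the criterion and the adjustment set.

desc(H)\{H}={F,V}; candidates ⊆ {M,T}.
H↔F: latent back-door arc(s) into H.
size 0: {}; under {} H still reaches {F,M} ∋ F.
size 1: {M}, {T}; under {M} H still reaches {F} ∋ F.
size 2: {M,T}; under {M,T} H still reaches {F} ∋ F.
H↔F cannot be blocked by any observed set — no back-door set.
{V}: (i) intercepts every directed H→F path; (ii) no back-door H→{V}; (iii) {H} blocks every back-door {V}→F. Front-door holds.
P(F|do(H)) = Σ_{V} P(V|H) Σ_{H'} P(F|V,H')P(H').

P(F|do(H)): frontdoor, adjust for {V}.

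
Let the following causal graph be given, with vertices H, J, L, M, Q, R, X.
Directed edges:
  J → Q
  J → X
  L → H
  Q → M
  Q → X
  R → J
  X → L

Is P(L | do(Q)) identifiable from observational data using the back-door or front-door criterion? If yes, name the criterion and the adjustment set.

desc(Q)\{Q}={H,L,M,X}; candidates ⊆ {J,R}.
size 0: {}; under {} Q still reaches {H,J,L,R,X} ∋ L.
{J}: Q⊥L given {J} in G with Q→· removed — back-door holds.
P(L|do(Q)) = Σ_{J} P(L|Q,J)·P(J).

P(L|do(Q)): backdoor, adjust for {J}.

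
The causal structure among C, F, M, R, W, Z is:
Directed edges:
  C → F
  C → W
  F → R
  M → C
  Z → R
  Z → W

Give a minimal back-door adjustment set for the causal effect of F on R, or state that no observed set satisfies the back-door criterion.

desc(F)\{F}={R}; candidates ⊆ {C,M,W,Z}.
∅: F⊥R given ∅ in G with F→· removed — back-door holds.

F→R: minimal back-door set ∅.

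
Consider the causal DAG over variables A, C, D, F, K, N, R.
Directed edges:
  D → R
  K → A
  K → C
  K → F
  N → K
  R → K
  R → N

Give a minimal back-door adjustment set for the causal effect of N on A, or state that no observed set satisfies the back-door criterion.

N→A: minimal back-door set {R}.

desc(N)\{N}={A,C,F,K}; candidates ⊆ {D,R}.
size 0: {}; under {} N still reaches {A,C,D,F,K,R} ∋ A.
{R}: N⊥A given {R} in G with N→· removed — back-door holds.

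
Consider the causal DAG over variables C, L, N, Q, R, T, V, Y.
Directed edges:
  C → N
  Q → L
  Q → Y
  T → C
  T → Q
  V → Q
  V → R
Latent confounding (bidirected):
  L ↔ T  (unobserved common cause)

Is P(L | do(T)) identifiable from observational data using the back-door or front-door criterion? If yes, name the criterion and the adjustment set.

P(L|do(T)): frontdoor, adjust for {Q}.

desc(T)\{T}={C,L,N,Q,Y}; candidates ⊆ {R,V}.
T↔L: latent back-door arc(s) into T.
size 0: {}; under {} T still reaches {L} ∋ L.
size 1: {R}, {V}; under {R} T still reaches {L} ∋ L.
size 2: {R,V}; under {R,V} T still reaches {L} ∋ L.
T↔L cannot be blocked by any observed set — no back-door set.
{Q}: (i) intercepts every directed T→L path; (ii) no back-door T→{Q}; (iii) {T} blocks every back-door {Q}→L. Front-door holds.
P(L|do(T)) = Σ_{Q} P(Q|T) Σ_{T'} P(L|Q,T')P(T').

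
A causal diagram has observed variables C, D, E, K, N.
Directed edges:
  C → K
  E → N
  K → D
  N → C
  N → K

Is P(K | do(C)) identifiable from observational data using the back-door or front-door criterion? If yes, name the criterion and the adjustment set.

desc(C)\{C}={D,K}; candidates ⊆ {E,N}.
size 0: {}; under {} C still reaches {D,E,K,N} ∋ K.
{N}: C⊥K given {N} in G with C→· removed — back-door holds.
P(K|do(C)) = Σ_{N} P(K|C,N)·P(N).

P(K|do(C)): backdoor, adjust for {N}.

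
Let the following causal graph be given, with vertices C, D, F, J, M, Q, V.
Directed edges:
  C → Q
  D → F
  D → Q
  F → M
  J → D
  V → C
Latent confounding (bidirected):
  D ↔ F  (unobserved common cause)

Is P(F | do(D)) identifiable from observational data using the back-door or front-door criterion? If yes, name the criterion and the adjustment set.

desc(D)\{D}={F,M,Q}; candidates ⊆ {C,J,V}.
D↔F: latent back-door arc(s) into D.
size 0: {}; under {} D still reaches {F,J,M} ∋ F.
size 1: {C}, {J}, {V}; under {C} D still reaches {F,J,M} ∋ F.
size 2: {C,J}, {C,V}, {J,V}; under {C,J} D still reaches {F,M} ∋ F.
D↔F cannot be blocked by any observed set — no back-door set.
No mediator lies on a directed D→…→F path.
Neither criterion identifies P(F|do(D)) in this graph.

P(F|do(D)): not identifiable (no BD/FD set).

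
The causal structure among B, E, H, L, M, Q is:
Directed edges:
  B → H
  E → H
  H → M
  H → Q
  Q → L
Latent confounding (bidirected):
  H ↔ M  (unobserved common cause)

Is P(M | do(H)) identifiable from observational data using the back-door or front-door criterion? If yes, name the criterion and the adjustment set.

desc(H)\{H}={L,M,Q}; candidates ⊆ {B,E}.
H↔M: latent back-door arc(s) into H.
size 0: {}; under {} H still reaches {B,E,M} ∋ M.
size 1: {B}, {E}; under {B} H still reaches {E,M} ∋ M.
size 2: {B,E}; under {B,E} H still reaches {M} ∋ M.
H↔M cannot be blocked by any observed set — no back-door set.
No mediator lies on a directed H→…→M path.
Neither criterion identifies P(M|do(H)) in this graph.

P(M|do(H)): not identifiable (no BD/FD set).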